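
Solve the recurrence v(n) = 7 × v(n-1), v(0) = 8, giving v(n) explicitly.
Recurrence: v(n) = 7 × v(n-1), initial: v(0) = 8.
Each term is 7 times the previous, so this is geometric with ratio 7. After n steps: v(n) = v(0)·7ⁿ = 8·7ⁿ.

v(n) = 8·7ⁿ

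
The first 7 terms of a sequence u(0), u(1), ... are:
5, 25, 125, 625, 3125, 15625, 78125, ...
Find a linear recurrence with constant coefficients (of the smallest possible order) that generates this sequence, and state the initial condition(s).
Look for the lowest-order linear relation among consecutive terms.
Observation: each term is 5× the previous.
Check at n=2: 5·25 = 125. ✓

u(n) = 5 × u(n-1), u(0) = 5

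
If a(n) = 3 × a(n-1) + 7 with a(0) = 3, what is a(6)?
Computing step by step:
a(0) = 3
a(1) = 3 × 3 + 7 = 16
a(2) = 3 × 16 + 7 = 55
a(3) = 3 × 55 + 7 = 172
a(4) = 3 × 172 + 7 = 523
a(5) = 3 × 523 + 7 = 1576
a(6) = 3 × 1576 + 7 = 4735

4735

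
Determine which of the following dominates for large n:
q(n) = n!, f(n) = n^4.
Comparing growth rates:
Growth-rate hierarchy: log n ≺ any polynomial ≺ any exponential cⁿ (c>1) ≺ n! ≺ nⁿ.
factorial dominates polynomial degree 4 asymptotically.

q(n) grows faster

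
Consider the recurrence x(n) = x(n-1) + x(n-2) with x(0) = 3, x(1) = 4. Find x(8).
Computing the sequence terms:
3, 4, 7, 11, 18, 29, 47, 76, 123

123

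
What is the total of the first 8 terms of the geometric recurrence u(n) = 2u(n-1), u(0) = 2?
Computing the sequence terms: 2, 4, 8, 16, 32, 64, 128, 256
Adding these values together:

510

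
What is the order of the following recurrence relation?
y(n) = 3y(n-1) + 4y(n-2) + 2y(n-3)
The order is the largest lag k for which y(n-k) appears. Here the deepest term is y(n-3), so the order is 3.

Order 3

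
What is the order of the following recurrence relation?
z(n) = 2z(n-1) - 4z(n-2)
The order is the largest lag k for which z(n-k) appears. Here the deepest term is z(n-2), so the order is 2.

Order 2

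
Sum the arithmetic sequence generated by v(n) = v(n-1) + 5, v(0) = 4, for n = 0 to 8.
Computing the sequence terms: 4, 9, 14, 19, 24, 29, 34, 39, 44
Adding these values together:

216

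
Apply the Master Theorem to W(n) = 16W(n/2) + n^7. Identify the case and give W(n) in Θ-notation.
Master Theorem template: W(n) = a·W(n/b) + f(n).
Here: a=16, b=2, f(n)=n^7
Compute log_b(a) = log_2(16) = 4.
f(n) = n^7 = Ω(n^(4+ε)) with ε = 3, and the regularity condition holds (a·f(n/b) = (a/b^7)·f(n) with a/b^7 = 2^-3 < 1). Case 3: W(n) = Θ(f(n)) = Θ(n^7).

Case 3: W(n) = Θ(n^7)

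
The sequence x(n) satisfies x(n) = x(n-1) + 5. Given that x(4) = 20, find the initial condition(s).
x(4) = x(0) + 4·5, so x(0) = 20 - 20 = 0.

x(0) = 0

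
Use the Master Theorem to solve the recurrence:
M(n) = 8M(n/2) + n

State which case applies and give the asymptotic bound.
Master Theorem template: M(n) = a·M(n/b) + f(n).
Here: a=8, b=2, f(n)=n
Compute log_b(a) = log_2(8) = 3.
f(n) = n = O(n^(3-ε)) with ε = 2. Case 1: M(n) = Θ(n^log_b(a)) = Θ(n^3).

Case 1: M(n) = Θ(n^3)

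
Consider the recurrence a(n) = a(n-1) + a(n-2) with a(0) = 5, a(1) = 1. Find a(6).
Computing the sequence terms:
5, 1, 6, 7, 13, 20, 33

33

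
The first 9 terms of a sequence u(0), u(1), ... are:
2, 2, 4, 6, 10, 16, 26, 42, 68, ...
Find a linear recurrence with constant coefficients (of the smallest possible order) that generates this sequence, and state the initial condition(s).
Look for the lowest-order linear relation among consecutive terms.
Observation: u(n) - 1·u(n-1) - (1)·u(n-2) = 0 holds for the shown terms, and no order-1 relation u(n) = α·u(n-1) + β fits.
Check at n=3: 1·4 + (1)·2 = 6. ✓

u(n) = u(n-1) + u(n-2), u(0) = 2, u(1) = 2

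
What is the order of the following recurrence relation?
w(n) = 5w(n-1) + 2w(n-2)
The order is the largest lag k for which w(n-k) appears. Here the deepest term is w(n-2), so the order is 2.

Order 2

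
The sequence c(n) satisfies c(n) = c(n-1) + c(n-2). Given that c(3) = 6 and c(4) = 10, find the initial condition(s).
Work backwards using c(k) = c(k+2) - c(k+1):
c(2) = c(4) - c(3) = 10 - 6 = 4
c(1) = c(3) - c(2) = 6 - 4 = 2
c(0) = c(2) - c(1) = 4 - 2 = 2

c(0) = 2, c(1) = 2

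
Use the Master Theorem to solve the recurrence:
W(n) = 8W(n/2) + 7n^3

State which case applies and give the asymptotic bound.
Master Theorem template: W(n) = a·W(n/b) + f(n).
Here: a=8, b=2, f(n)=7n^3
Compute log_b(a) = log_2(8) = 3.
f(n) = 7n^3 = Θ(n^3). Case 2: W(n) = Θ(n^3 log n).

Case 2: W(n) = Θ(n^3 log n)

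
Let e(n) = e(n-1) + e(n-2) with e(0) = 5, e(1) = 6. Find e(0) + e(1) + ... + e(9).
Computing the sequence terms: 5, 6, 11, 17, 28, 45, 73, 118, 191, 309
Adding these values together:

803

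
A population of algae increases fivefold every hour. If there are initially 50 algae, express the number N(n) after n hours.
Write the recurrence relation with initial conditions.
Each hour multiplies the count by 5, so the count after n hours depends only on the count after n-1 hours: N(n) = 5 × N(n-1). The starting count gives N(0) = 50.
Unrolling n times gives the closed form N(n) = 50 × 5ⁿ.

N(n) = 5 × N(n-1), N(0) = 50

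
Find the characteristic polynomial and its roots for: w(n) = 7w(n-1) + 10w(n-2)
Substitute w(n) = rⁿ and divide through by rⁿ⁻²: r² - 7r - 10 = 0
Discriminant: 7² + 4·10 = 89, not a perfect square, so by the quadratic formula r = (7 ± √89)/2.
General solution: w(n) = A·r₁ⁿ + B·r₂ⁿ where r₁,r₂ = (7 ± √89)/2

Characteristic: r² - 7r - 10 = 0, Roots: r = (7 ± √89)/2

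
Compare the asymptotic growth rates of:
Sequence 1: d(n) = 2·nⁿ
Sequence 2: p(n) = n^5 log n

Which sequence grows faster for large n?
Comparing growth rates:
Growth-rate hierarchy: log n ≺ any polynomial ≺ any exponential cⁿ (c>1) ≺ n! ≺ nⁿ.
super-exponential nⁿ dominates polynomial degree 5 (with log factor) asymptotically.

d(n) grows faster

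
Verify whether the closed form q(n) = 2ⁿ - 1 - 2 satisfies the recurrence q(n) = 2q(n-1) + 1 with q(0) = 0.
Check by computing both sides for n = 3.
From the recurrence with q(0) = 0:
  q(0) = 0, q(1) = 1, q(2) = 3, q(3) = 7
  so the recurrence gives q(3) = 7.
From the proposed closed form q(n) = 2ⁿ - 1 - 2:
  q(3) = 5.
The recurrence gives 7 but the closed form gives 5, so the closed form does not satisfy the recurrence.

No, the closed form is incorrect.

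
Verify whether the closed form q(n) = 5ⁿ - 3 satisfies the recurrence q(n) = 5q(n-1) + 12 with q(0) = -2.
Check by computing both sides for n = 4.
From the recurrence with q(0) = -2:
  q(0) = -2, q(1) = 2, q(2) = 22, q(3) = 122, q(4) = 622
  so the recurrence gives q(4) = 622.
From the proposed closed form q(n) = 5ⁿ - 3:
  q(4) = 622.
Both sides give 622 at n = 4, and the initial condition(s) match, so the closed form is consistent.

Yes, the closed form is correct.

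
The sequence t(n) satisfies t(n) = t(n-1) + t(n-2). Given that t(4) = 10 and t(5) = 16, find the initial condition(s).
Work backwards using t(k) = t(k+2) - t(k+1):
t(3) = t(5) - t(4) = 16 - 10 = 6
t(2) = t(4) - t(3) = 10 - 6 = 4
t(1) = t(3) - t(2) = 6 - 4 = 2
t(0) = t(2) - t(1) = 4 - 2 = 2

t(0) = 2, t(1) = 2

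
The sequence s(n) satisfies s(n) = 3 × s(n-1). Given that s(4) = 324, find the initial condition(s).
In general s(n) = 3ⁿ · s(0). At n = 4: s(0) = s(4) / 3^4 = 324 / 81 = 4.

s(0) = 4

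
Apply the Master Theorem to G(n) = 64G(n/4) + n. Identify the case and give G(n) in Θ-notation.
Master Theorem template: G(n) = a·G(n/b) + f(n).
Here: a=64, b=4, f(n)=n
Compute log_b(a) = log_4(64) = 3.
f(n) = n = O(n^(3-ε)) with ε = 2. Case 1: G(n) = Θ(n^log_b(a)) = Θ(n^3).

Case 1: G(n) = Θ(n^3)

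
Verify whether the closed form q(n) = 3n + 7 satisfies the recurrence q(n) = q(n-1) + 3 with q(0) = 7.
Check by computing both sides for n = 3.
From the recurrence with q(0) = 7:
  q(0) = 7, q(1) = 10, q(2) = 13, q(3) = 16
  so the recurrence gives q(3) = 16.
From the proposed closed form q(n) = 3n + 7:
  q(3) = 16.
Both sides give 16 at n = 3, and the initial condition(s) match, so the closed form is consistent.

Yes, the closed form is correct.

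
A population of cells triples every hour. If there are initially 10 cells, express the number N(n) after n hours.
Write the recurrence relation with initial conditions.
Each hour multiplies the count by 3, so the count after n hours depends only on the count after n-1 hours: N(n) = 3 × N(n-1). The starting count gives N(0) = 10.
Unrolling n times gives the closed form N(n) = 10 × 3ⁿ.

N(n) = 3 × N(n-1), N(0) = 10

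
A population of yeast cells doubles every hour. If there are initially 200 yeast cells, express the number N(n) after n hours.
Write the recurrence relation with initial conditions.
Each hour multiplies the count by 2, so the count after n hours depends only on the count after n-1 hours: N(n) = 2 × N(n-1). The starting count gives N(0) = 200.
Unrolling n times gives the closed form N(n) = 200 × 2ⁿ.

N(n) = 2 × N(n-1), N(0) = 200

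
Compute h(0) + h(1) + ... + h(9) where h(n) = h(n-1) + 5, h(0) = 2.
Computing the sequence terms: 2, 7, 12, 17, 22, 27, 32, 37, 42, 47
Adding these values together:

245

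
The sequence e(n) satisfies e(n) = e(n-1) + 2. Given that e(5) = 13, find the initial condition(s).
e(5) = e(0) + 5·2, so e(0) = 13 - 10 = 3.

e(0) = 3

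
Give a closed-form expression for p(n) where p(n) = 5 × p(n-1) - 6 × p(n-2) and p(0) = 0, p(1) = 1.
Recurrence: p(n) = 5 × p(n-1) - 6 × p(n-2), initial: p(0) = 0, p(1) = 1.
Characteristic equation: r² - 5r + 6 = 0, which factors as (r - 3)(r - 2) = 0, so r = 3, 2. General solution p(n) = A·3ⁿ + B·2ⁿ. From p(0) = 0: A + B = 0. From p(1) = 1: 3A + 2B = 1. Solving gives A = 1, B = -1.

p(n) = 3ⁿ - 2ⁿ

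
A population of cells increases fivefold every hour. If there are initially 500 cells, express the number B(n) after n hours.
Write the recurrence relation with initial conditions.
Each hour multiplies the count by 5, so the count after n hours depends only on the count after n-1 hours: B(n) = 5 × B(n-1). The starting count gives B(0) = 500.
Unrolling n times gives the closed form B(n) = 500 × 5ⁿ.

B(n) = 5 × B(n-1), B(0) = 500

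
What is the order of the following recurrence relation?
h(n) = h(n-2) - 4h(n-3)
The order is the largest lag k for which h(n-k) appears. Here the deepest term is h(n-3), so the order is 3.

Order 3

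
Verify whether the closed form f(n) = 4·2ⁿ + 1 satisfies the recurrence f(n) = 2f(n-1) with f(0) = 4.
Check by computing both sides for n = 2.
From the recurrence with f(0) = 4:
  f(0) = 4, f(1) = 8, f(2) = 16
  so the recurrence gives f(2) = 16.
From the proposed closed form f(n) = 4·2ⁿ + 1:
  f(2) = 17.
The recurrence gives 16 but the closed form gives 17, so the closed form does not satisfy the recurrence.

No, the closed form is incorrect.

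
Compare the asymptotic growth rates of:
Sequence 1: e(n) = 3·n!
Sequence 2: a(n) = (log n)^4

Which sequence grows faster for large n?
Comparing growth rates:
Growth-rate hierarchy: log n ≺ any polynomial ≺ any exponential cⁿ (c>1) ≺ n! ≺ nⁿ.
factorial dominates polylogarithmic (log n)^4 asymptotically.

e(n) grows faster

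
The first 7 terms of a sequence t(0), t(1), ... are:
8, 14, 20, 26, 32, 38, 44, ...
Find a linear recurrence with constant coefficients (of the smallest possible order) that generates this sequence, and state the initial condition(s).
Look for the lowest-order linear relation among consecutive terms.
Observation: consecutive differences are constant (= 6).
Check at n=2: 1·14 + 6 = 20. ✓

t(n) = t(n-1) + 6, t(0) = 8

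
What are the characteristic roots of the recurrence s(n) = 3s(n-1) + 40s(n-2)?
Substitute s(n) = rⁿ and divide through by rⁿ⁻²: r² - 3r - 40 = 0
Factor: (r + 5)(r - 8) = 0, so r = -5, 8.
General solution: s(n) = A·(-5)ⁿ + B·8ⁿ

Characteristic: r² - 3r - 40 = 0, Roots: r = -5, 8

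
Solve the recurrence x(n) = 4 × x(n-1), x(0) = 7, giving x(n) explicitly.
Recurrence: x(n) = 4 × x(n-1), initial: x(0) = 7.
Each term is 4 times the previous, so this is geometric with ratio 4. After n steps: x(n) = x(0)·4ⁿ = 7·4ⁿ.

x(n) = 7·4ⁿ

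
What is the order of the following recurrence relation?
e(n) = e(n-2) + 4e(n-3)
The order is the largest lag k for which e(n-k) appears. Here the deepest term is e(n-3), so the order is 3.

Order 3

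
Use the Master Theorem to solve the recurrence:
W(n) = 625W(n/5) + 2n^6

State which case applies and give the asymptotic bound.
Master Theorem template: W(n) = a·W(n/b) + f(n).
Here: a=625, b=5, f(n)=2n^6
Compute log_b(a) = log_5(625) = 4.
f(n) = 2n^6 = Ω(n^(4+ε)) with ε = 2, and the regularity condition holds (a·f(n/b) = (a/b^6)·f(n) with a/b^6 = 5^-2 < 1). Case 3: W(n) = Θ(f(n)) = Θ(n^6).

Case 3: W(n) = Θ(n^6)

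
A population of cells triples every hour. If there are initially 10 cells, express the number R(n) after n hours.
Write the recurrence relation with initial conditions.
Each hour multiplies the count by 3, so the count after n hours depends only on the count after n-1 hours: R(n) = 3 × R(n-1). The starting count gives R(0) = 10.
Unrolling n times gives the closed form R(n) = 10 × 3ⁿ.

R(n) = 3 × R(n-1), R(0) = 10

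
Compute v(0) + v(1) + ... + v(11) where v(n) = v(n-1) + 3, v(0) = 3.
Computing the sequence terms: 3, 6, 9, 12, 15, 18, 21, 24, 27, 30, 33, 36
Adding these values together:

234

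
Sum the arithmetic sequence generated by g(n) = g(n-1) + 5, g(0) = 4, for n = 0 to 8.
Computing the sequence terms: 4, 9, 14, 19, 24, 29, 34, 39, 44
Adding these values together:

216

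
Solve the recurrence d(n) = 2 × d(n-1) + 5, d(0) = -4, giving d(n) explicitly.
Recurrence: d(n) = 2 × d(n-1) + 5, initial: d(0) = -4.
Try d(n) = A·2ⁿ + C. Substituting: A·2ⁿ + C = 2(A·2ⁿ⁻¹ + C) + 5 = A·2ⁿ + 2C + 5, so C = 2C + 5, giving C = -5. Then d(0) = A - 5 = -4 gives A = 1.

d(n) = 2ⁿ - 5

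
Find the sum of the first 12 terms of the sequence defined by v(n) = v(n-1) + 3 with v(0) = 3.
Computing the sequence terms: 3, 6, 9, 12, 15, 18, 21, 24, 27, 30, 33, 36
Adding these values together:

234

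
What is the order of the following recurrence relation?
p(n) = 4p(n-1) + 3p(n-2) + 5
The order is the largest lag k for which p(n-k) appears. Here the deepest term is p(n-2) (the 5 term is non-homogeneous and does not affect the order), so the order is 2.

Order 2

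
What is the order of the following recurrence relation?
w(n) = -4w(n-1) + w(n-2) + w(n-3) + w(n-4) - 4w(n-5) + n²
The order is the largest lag k for which w(n-k) appears. Here the deepest term is w(n-5) (the n² term is non-homogeneous and does not affect the order), so the order is 5.

Order 5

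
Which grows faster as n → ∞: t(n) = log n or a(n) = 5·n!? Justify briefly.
Comparing growth rates:
Growth-rate hierarchy: log n ≺ any polynomial ≺ any exponential cⁿ (c>1) ≺ n! ≺ nⁿ.
factorial dominates logarithmic asymptotically.

a(n) grows faster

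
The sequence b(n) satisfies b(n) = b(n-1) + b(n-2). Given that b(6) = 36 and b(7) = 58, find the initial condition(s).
Work backwards using b(k) = b(k+2) - b(k+1):
b(5) = b(7) - b(6) = 58 - 36 = 22
b(4) = b(6) - b(5) = 36 - 22 = 14
b(3) = b(5) - b(4) = 22 - 14 = 8
b(2) = b(4) - b(3) = 14 - 8 = 6
b(1) = b(3) - b(2) = 8 - 6 = 2
b(0) = b(2) - b(1) = 6 - 2 = 4

b(0) = 4, b(1) = 2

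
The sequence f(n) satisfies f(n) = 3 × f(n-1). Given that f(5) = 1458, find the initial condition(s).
In general f(n) = 3ⁿ · f(0). At n = 5: f(0) = f(5) / 3^5 = 1458 / 243 = 6.

f(0) = 6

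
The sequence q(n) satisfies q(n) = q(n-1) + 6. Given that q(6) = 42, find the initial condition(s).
q(6) = q(0) + 6·6, so q(0) = 42 - 36 = 6.

q(0) = 6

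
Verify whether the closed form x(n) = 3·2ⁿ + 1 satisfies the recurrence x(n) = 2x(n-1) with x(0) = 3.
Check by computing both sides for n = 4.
From the recurrence with x(0) = 3:
  x(0) = 3, x(1) = 6, x(2) = 12, x(3) = 24, x(4) = 48
  so the recurrence gives x(4) = 48.
From the proposed closed form x(n) = 3·2ⁿ + 1:
  x(4) = 49.
The recurrence gives 48 but the closed form gives 49, so the closed form does not satisfy the recurrence.

No, the closed form is incorrect.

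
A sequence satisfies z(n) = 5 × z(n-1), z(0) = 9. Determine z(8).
Computing step by step:
z(0) = 9
z(1) = 5 × 9 = 45
z(2) = 5 × 45 = 225
z(3) = 5 × 225 = 1125
z(4) = 5 × 1125 = 5625
z(5) = 5 × 5625 = 28125
z(6) = 5 × 28125 = 140625
z(7) = 5 × 140625 = 703125
z(8) = 5 × 703125 = 3515625

3515625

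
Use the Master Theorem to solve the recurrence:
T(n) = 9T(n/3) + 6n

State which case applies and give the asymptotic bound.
Master Theorem template: T(n) = a·T(n/b) + f(n).
Here: a=9, b=3, f(n)=6n
Compute log_b(a) = log_3(9) = 2.
f(n) = 6n = O(n^(2-ε)) with ε = 1. Case 1: T(n) = Θ(n^log_b(a)) = Θ(n^2).

Case 1: T(n) = Θ(n^2)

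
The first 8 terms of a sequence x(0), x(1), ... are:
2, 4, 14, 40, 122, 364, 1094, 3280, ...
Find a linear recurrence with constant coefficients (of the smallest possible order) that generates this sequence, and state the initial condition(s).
Look for the lowest-order linear relation among consecutive terms.
Observation: x(n) - 2·x(n-1) - (3)·x(n-2) = 0 holds for the shown terms, and no order-1 relation x(n) = α·x(n-1) + β fits.
Check at n=3: 2·14 + (3)·4 = 40. ✓

x(n) = 2x(n-1) + 3x(n-2), x(0) = 2, x(1) = 4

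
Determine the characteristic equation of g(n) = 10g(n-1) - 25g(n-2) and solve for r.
Substitute g(n) = rⁿ and divide through by rⁿ⁻²: r² - 10r + 25 = 0
Factor: (r - 5)² = 0, so r = 5 (double root).
General solution: g(n) = (A + Bn)·5ⁿ

Characteristic: r² - 10r + 25 = 0, Roots: r = 5 (double root)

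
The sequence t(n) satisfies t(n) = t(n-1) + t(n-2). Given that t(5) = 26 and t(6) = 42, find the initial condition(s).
Work backwards using t(k) = t(k+2) - t(k+1):
t(4) = t(6) - t(5) = 42 - 26 = 16
t(3) = t(5) - t(4) = 26 - 16 = 10
t(2) = t(4) - t(3) = 16 - 10 = 6
t(1) = t(3) - t(2) = 10 - 6 = 4
t(0) = t(2) - t(1) = 6 - 4 = 2

t(0) = 2, t(1) = 4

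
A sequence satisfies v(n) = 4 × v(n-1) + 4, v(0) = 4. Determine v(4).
Computing step by step:
v(0) = 4
v(1) = 4 × 4 + 4 = 20
v(2) = 4 × 20 + 4 = 84
v(3) = 4 × 84 + 4 = 340
v(4) = 4 × 340 + 4 = 1364

1364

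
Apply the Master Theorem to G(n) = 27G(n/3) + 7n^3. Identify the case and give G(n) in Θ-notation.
Master Theorem template: G(n) = a·G(n/b) + f(n).
Here: a=27, b=3, f(n)=7n^3
Compute log_b(a) = log_3(27) = 3.
f(n) = 7n^3 = Θ(n^3). Case 2: G(n) = Θ(n^3 log n).

Case 2: G(n) = Θ(n^3 log n)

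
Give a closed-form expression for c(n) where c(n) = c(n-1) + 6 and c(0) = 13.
Recurrence: c(n) = c(n-1) + 6, initial: c(0) = 13.
Each step adds 6, so c(n) = c(0) + 6n = 6n + 13.

c(n) = 6n + 13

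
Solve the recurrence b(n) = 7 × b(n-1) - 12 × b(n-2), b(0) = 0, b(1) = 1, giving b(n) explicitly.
Recurrence: b(n) = 7 × b(n-1) - 12 × b(n-2), initial: b(0) = 0, b(1) = 1.
Characteristic equation: r² - 7r + 12 = 0, which factors as (r - 4)(r - 3) = 0, so r = 4, 3. General solution b(n) = A·4ⁿ + B·3ⁿ. From b(0) = 0: A + B = 0. From b(1) = 1: 4A + 3B = 1. Solving gives A = 1, B = -1.

b(n) = 4ⁿ - 3ⁿ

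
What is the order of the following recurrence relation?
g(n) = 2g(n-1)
The order is the largest lag k for which g(n-k) appears. Here the deepest term is g(n-1), so the order is 1.

Order 1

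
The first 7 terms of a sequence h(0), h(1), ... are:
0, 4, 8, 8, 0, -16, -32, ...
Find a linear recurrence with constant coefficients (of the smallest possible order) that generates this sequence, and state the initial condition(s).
Look for the lowest-order linear relation among consecutive terms.
Observation: h(n) - 2·h(n-1) - (-2)·h(n-2) = 0 holds for the shown terms, and no order-1 relation h(n) = α·h(n-1) + β fits.
Check at n=3: 2·8 + (-2)·4 = 8. ✓

h(n) = 2h(n-1) - 2h(n-2), h(0) = 0, h(1) = 4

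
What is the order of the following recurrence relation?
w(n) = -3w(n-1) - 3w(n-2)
The order is the largest lag k for which w(n-k) appears. Here the deepest term is w(n-2), so the order is 2.

Order 2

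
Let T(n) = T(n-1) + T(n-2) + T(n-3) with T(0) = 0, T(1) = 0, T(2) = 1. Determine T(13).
Computing the sequence terms:
0, 0, 1, 1, 2, 4, 7, 13, 24, 44, 81, 149, 274, 504

504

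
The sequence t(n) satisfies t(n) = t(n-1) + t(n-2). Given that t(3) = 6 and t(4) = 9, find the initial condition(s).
Work backwards using t(k) = t(k+2) - t(k+1):
t(2) = t(4) - t(3) = 9 - 6 = 3
t(1) = t(3) - t(2) = 6 - 3 = 3
t(0) = t(2) - t(1) = 3 - 3 = 0

t(0) = 0, t(1) = 3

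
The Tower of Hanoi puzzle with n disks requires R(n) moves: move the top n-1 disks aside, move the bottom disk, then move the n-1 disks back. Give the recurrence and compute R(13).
Moving n disks = move the top n-1 disks aside (R(n-1) moves) + move the largest disk (1 move) + move the n-1 disks back on top (R(n-1) moves), so R(n) = 2R(n-1) + 1, with R(1) = 1 (a single disk takes one move).
First terms: 1, 3, 7, 15, 31, 63, … — each is one less than a power of 2. Indeed R(n) + 1 = 2(R(n-1) + 1) with R(1) + 1 = 2, so R(n) + 1 = 2ⁿ and R(n) = 2ⁿ - 1.
Hence R(13) = 2^13 - 1 = 8192 - 1 = 8191.

R(n) = 2R(n-1) + 1, R(1) = 1; R(13) = 8191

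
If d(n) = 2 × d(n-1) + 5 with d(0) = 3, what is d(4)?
Computing step by step:
d(0) = 3
d(1) = 2 × 3 + 5 = 11
d(2) = 2 × 11 + 5 = 27
d(3) = 2 × 27 + 5 = 59
d(4) = 2 × 59 + 5 = 123

123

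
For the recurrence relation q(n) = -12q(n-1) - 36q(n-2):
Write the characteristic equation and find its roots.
Substitute q(n) = rⁿ and divide through by rⁿ⁻²: r² + 12r + 36 = 0
Factor: (r + 6)² = 0, so r = -6 (double root).
General solution: q(n) = (A + Bn)·(-6)ⁿ

Characteristic: r² + 12r + 36 = 0, Roots: r = -6 (double root)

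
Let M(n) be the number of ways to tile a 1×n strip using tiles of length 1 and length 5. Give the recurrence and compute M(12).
Condition on the last tile: it has length 1 (leaving a 1×(n-1) strip) or length 5 (leaving a 1×(n-5) strip), so M(n) = M(n-1) + M(n-5) (order-5 linear recurrence).
For 0 ≤ i < 5 only unit tiles fit, so M(i) = 1.
Iterating the recurrence: M(5) = 2, M(6) = 3, M(7) = 4, M(8) = 5, M(9) = 6, M(10) = 8, M(11) = 11, M(12) = 15.

M(n) = M(n-1) + M(n-5), with M(i) = 1 for 0 ≤ i < 5; M(12) = 15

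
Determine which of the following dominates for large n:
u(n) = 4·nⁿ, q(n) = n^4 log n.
Comparing growth rates:
Growth-rate hierarchy: log n ≺ any polynomial ≺ any exponential cⁿ (c>1) ≺ n! ≺ nⁿ.
super-exponential nⁿ dominates polynomial degree 4 (with log factor) asymptotically.

u(n) grows faster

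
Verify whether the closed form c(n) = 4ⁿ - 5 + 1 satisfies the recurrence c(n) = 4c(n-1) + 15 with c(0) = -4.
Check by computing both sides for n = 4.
From the recurrence with c(0) = -4:
  c(0) = -4, c(1) = -1, c(2) = 11, c(3) = 59, c(4) = 251
  so the recurrence gives c(4) = 251.
From the proposed closed form c(n) = 4ⁿ - 5 + 1:
  c(4) = 252.
The recurrence gives 251 but the closed form gives 252, so the closed form does not satisfy the recurrence.

No, the closed form is incorrect.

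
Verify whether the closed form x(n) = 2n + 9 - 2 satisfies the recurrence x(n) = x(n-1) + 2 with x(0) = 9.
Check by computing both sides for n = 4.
From the recurrence with x(0) = 9:
  x(0) = 9, x(1) = 11, x(2) = 13, x(3) = 15, x(4) = 17
  so the recurrence gives x(4) = 17.
From the proposed closed form x(n) = 2n + 9 - 2:
  x(4) = 15.
The recurrence gives 17 but the closed form gives 15, so the closed form does not satisfy the recurrence.

No, the closed form is incorrect.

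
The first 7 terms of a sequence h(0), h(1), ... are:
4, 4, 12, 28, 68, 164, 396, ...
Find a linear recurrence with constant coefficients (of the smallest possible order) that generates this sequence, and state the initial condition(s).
Look for the lowest-order linear relation among consecutive terms.
Observation: h(n) - 2·h(n-1) - (1)·h(n-2) = 0 holds for the shown terms, and no order-1 relation h(n) = α·h(n-1) + β fits.
Check at n=3: 2·12 + (1)·4 = 28. ✓

h(n) = 2h(n-1) + h(n-2), h(0) = 4, h(1) = 4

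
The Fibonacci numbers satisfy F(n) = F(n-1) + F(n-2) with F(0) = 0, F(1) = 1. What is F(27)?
Computing the sequence terms:
0, 1, 1, 2, 3, 5, 8, 13, 21, 34, 55, 89, 144, 233, 377, 610, 987, 1597, 2584, 4181, 6765, 10946, 17711, 28657, 46368, 75025, 121393, 196418

196418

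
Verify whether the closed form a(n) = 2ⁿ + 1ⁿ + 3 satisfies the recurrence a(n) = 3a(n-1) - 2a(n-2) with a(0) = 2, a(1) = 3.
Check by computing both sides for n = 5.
From the recurrence with a(0) = 2, a(1) = 3:
  a(0) = 2, a(1) = 3, a(2) = 5, a(3) = 9, a(4) = 17, a(5) = 33
  so the recurrence gives a(5) = 33.
From the proposed closed form a(n) = 2ⁿ + 1ⁿ + 3:
  a(5) = 36.
The recurrence gives 33 but the closed form gives 36, so the closed form does not satisfy the recurrence.

No, the closed form is incorrect.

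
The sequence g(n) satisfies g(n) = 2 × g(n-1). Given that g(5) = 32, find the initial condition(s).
In general g(n) = 2ⁿ · g(0). At n = 5: g(0) = g(5) / 2^5 = 32 / 32 = 1.

g(0) = 1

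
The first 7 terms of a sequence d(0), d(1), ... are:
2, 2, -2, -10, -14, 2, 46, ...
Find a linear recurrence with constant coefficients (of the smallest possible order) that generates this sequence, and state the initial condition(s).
Look for the lowest-order linear relation among consecutive terms.
Observation: d(n) - 2·d(n-1) - (-3)·d(n-2) = 0 holds for the shown terms, and no order-1 relation d(n) = α·d(n-1) + β fits.
Check at n=3: 2·-2 + (-3)·2 = -10. ✓

d(n) = 2d(n-1) - 3d(n-2), d(0) = 2, d(1) = 2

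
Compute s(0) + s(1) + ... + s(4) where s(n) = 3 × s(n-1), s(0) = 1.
Computing the sequence terms: 1, 3, 9, 27, 81
Adding these values together:

121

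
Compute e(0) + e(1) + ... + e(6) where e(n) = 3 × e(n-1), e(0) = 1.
Computing the sequence terms: 1, 3, 9, 27, 81, 243, 729
Adding these values together:

1093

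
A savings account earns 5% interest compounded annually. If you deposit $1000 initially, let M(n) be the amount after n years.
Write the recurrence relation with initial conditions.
Each year the balance grows by 5%, i.e. is multiplied by 1 + 5/100 = 1.05, so M(n) = 1.05 × M(n-1). The initial deposit gives M(0) = 1000.
Unrolling gives the closed form M(n) = 1000 × (1.05)ⁿ.

M(n) = 1.05 × M(n-1), M(0) = 1000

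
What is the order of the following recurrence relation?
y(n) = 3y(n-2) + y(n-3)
The order is the largest lag k for which y(n-k) appears. Here the deepest term is y(n-3), so the order is 3.

Order 3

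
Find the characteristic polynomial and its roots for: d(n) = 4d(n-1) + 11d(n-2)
Substitute d(n) = rⁿ and divide through by rⁿ⁻²: r² - 4r - 11 = 0
Discriminant: 4² + 4·11 = 60, not a perfect square, so by the quadratic formula r = (4 ± √60)/2.
General solution: d(n) = A·r₁ⁿ + B·r₂ⁿ where r₁,r₂ = (4 ± √60)/2

Characteristic: r² - 4r - 11 = 0, Roots: r = (4 ± √60)/2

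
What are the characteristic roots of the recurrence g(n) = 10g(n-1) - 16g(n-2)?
Substitute g(n) = rⁿ and divide through by rⁿ⁻²: r² - 10r + 16 = 0
Factor: (r - 8)(r - 2) = 0, so r = 8, 2.
General solution: g(n) = A·8ⁿ + B·2ⁿ

Characteristic: r² - 10r + 16 = 0, Roots: r = 8, 2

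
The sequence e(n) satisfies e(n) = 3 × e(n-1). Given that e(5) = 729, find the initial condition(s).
In general e(n) = 3ⁿ · e(0). At n = 5: e(0) = e(5) / 3^5 = 729 / 243 = 3.

e(0) = 3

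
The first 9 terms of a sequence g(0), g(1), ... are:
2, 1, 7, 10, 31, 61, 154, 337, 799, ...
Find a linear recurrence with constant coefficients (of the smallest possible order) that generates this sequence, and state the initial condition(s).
Look for the lowest-order linear relation among consecutive terms.
Observation: g(n) - 1·g(n-1) - (3)·g(n-2) = 0 holds for the shown terms, and no order-1 relation g(n) = α·g(n-1) + β fits.
Check at n=3: 1·7 + (3)·1 = 10. ✓

g(n) = g(n-1) + 3g(n-2), g(0) = 2, g(1) = 1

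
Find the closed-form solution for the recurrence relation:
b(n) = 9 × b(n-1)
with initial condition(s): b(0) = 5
Recurrence: b(n) = 9 × b(n-1), initial: b(0) = 5.
Each term is 9 times the previous, so this is geometric with ratio 9. After n steps: b(n) = b(0)·9ⁿ = 5·9ⁿ.

b(n) = 5·9ⁿ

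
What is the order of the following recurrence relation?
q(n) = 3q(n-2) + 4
The order is the largest lag k for which q(n-k) appears. Here the deepest term is q(n-2) (the 4 term is non-homogeneous and does not affect the order), so the order is 2.

Order 2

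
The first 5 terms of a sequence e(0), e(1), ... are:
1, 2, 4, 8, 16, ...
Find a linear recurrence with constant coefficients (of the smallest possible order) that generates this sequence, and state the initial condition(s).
Look for the lowest-order linear relation among consecutive terms.
Observation: each term is 2× the previous.
Check at n=2: 2·2 = 4. ✓

e(n) = 2 × e(n-1), e(0) = 1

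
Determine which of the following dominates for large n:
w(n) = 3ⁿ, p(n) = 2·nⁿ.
Comparing growth rates:
Growth-rate hierarchy: log n ≺ any polynomial ≺ any exponential cⁿ (c>1) ≺ n! ≺ nⁿ.
super-exponential nⁿ dominates exponential base 3 asymptotically.

p(n) grows faster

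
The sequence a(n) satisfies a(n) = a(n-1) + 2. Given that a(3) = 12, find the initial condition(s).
a(3) = a(0) + 3·2, so a(0) = 12 - 6 = 6.

a(0) = 6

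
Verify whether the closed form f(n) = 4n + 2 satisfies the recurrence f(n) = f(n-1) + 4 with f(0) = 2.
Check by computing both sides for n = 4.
From the recurrence with f(0) = 2:
  f(0) = 2, f(1) = 6, f(2) = 10, f(3) = 14, f(4) = 18
  so the recurrence gives f(4) = 18.
From the proposed closed form f(n) = 4n + 2:
  f(4) = 18.
Both sides give 18 at n = 4, and the initial condition(s) match, so the closed form is consistent.

Yes, the closed form is correct.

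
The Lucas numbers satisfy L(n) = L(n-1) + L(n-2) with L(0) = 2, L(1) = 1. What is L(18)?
Computing the sequence terms:
2, 1, 3, 4, 7, 11, 18, 29, 47, 76, 123, 199, 322, 521, 843, 1364, 2207, 3571, 5778

5778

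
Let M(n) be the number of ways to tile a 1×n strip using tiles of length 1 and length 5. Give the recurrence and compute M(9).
Condition on the last tile: it has length 1 (leaving a 1×(n-1) strip) or length 5 (leaving a 1×(n-5) strip), so M(n) = M(n-1) + M(n-5) (order-5 linear recurrence).
For 0 ≤ i < 5 only unit tiles fit, so M(i) = 1.
Iterating the recurrence: M(5) = 2, M(6) = 3, M(7) = 4, M(8) = 5, M(9) = 6.

M(n) = M(n-1) + M(n-5), with M(i) = 1 for 0 ≤ i < 5; M(9) = 6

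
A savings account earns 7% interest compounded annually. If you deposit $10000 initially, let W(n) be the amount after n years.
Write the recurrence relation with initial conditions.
Each year the balance grows by 7%, i.e. is multiplied by 1 + 7/100 = 1.07, so W(n) = 1.07 × W(n-1). The initial deposit gives W(0) = 10000.
Unrolling gives the closed form W(n) = 10000 × (1.07)ⁿ.

W(n) = 1.07 × W(n-1), W(0) = 10000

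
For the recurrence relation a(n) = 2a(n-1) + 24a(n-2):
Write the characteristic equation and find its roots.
Substitute a(n) = rⁿ and divide through by rⁿ⁻²: r² - 2r - 24 = 0
Factor: (r - 6)(r + 4) = 0, so r = 6, -4.
General solution: a(n) = A·6ⁿ + B·(-4)ⁿ

Characteristic: r² - 2r - 24 = 0, Roots: r = 6, -4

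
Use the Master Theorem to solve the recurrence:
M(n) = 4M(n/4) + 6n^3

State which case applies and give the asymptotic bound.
Master Theorem template: M(n) = a·M(n/b) + f(n).
Here: a=4, b=4, f(n)=6n^3
Compute log_b(a) = log_4(4) = 1.
f(n) = 6n^3 = Ω(n^(1+ε)) with ε = 2, and the regularity condition holds (a·f(n/b) = (a/b^3)·f(n) with a/b^3 = 4^-2 < 1). Case 3: M(n) = Θ(f(n)) = Θ(n^3).

Case 3: M(n) = Θ(n^3)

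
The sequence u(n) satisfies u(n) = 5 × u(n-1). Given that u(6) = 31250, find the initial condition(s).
In general u(n) = 5ⁿ · u(0). At n = 6: u(0) = u(6) / 5^6 = 31250 / 15625 = 2.

u(0) = 2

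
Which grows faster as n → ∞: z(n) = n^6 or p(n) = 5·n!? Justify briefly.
Comparing growth rates:
Growth-rate hierarchy: log n ≺ any polynomial ≺ any exponential cⁿ (c>1) ≺ n! ≺ nⁿ.
factorial dominates polynomial degree 6 asymptotically.

p(n) grows faster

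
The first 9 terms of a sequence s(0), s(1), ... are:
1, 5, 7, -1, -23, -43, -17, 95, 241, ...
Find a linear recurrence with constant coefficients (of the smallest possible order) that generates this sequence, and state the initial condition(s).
Look for the lowest-order linear relation among consecutive terms.
Observation: s(n) - 2·s(n-1) - (-3)·s(n-2) = 0 holds for the shown terms, and no order-1 relation s(n) = α·s(n-1) + β fits.
Check at n=3: 2·7 + (-3)·5 = -1. ✓

s(n) = 2s(n-1) - 3s(n-2), s(0) = 1, s(1) = 5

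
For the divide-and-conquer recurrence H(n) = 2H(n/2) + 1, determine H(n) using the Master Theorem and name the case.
Master Theorem template: H(n) = a·H(n/b) + f(n).
Here: a=2, b=2, f(n)=1
Compute log_b(a) = log_2(2) = 1.
f(n) = 1 = O(n^(1-ε)) with ε = 1. Case 1: H(n) = Θ(n^log_b(a)) = Θ(n).

Case 1: H(n) = Θ(n)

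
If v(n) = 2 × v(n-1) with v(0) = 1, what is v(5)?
Computing step by step:
v(0) = 1
v(1) = 2 × 1 = 2
v(2) = 2 × 2 = 4
v(3) = 2 × 4 = 8
v(4) = 2 × 8 = 16
v(5) = 2 × 16 = 32

32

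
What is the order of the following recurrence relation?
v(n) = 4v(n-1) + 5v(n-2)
The order is the largest lag k for which v(n-k) appears. Here the deepest term is v(n-2), so the order is 2.

Order 2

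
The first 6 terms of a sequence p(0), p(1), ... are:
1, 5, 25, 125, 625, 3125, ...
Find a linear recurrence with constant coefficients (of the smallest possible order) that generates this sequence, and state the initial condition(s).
Look for the lowest-order linear relation among consecutive terms.
Observation: each term is 5× the previous.
Check at n=2: 5·5 = 25. ✓

p(n) = 5 × p(n-1), p(0) = 1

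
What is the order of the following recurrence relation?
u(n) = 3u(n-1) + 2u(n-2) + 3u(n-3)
The order is the largest lag k for which u(n-k) appears. Here the deepest term is u(n-3), so the order is 3.

Order 3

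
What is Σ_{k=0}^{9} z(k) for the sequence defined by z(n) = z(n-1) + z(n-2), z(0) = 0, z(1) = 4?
Computing the sequence terms: 0, 4, 4, 8, 12, 20, 32, 52, 84, 136
Adding these values together:

352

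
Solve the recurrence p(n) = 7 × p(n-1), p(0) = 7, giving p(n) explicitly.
Recurrence: p(n) = 7 × p(n-1), initial: p(0) = 7.
Each term is 7 times the previous, so this is geometric with ratio 7. After n steps: p(n) = p(0)·7ⁿ = 7·7ⁿ.

p(n) = 7·7ⁿ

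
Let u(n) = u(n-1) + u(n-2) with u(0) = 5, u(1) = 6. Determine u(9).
Computing the sequence terms:
5, 6, 11, 17, 28, 45, 73, 118, 191, 309

309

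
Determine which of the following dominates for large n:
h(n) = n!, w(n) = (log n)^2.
Comparing growth rates:
Growth-rate hierarchy: log n ≺ any polynomial ≺ any exponential cⁿ (c>1) ≺ n! ≺ nⁿ.
factorial dominates polylogarithmic (log n)^2 asymptotically.

h(n) grows faster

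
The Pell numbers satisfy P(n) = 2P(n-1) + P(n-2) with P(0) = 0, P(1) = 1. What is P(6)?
Computing the sequence terms:
0, 1, 2, 5, 12, 29, 70

70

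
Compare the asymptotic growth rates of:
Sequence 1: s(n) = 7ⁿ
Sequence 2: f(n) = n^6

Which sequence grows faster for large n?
Comparing growth rates:
Growth-rate hierarchy: log n ≺ any polynomial ≺ any exponential cⁿ (c>1) ≺ n! ≺ nⁿ.
exponential base 7 dominates polynomial degree 6 asymptotically.

s(n) grows faster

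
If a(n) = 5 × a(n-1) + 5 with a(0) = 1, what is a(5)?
Computing step by step:
a(0) = 1
a(1) = 5 × 1 + 5 = 10
a(2) = 5 × 10 + 5 = 55
a(3) = 5 × 55 + 5 = 280
a(4) = 5 × 280 + 5 = 1405
a(5) = 5 × 1405 + 5 = 7030

7030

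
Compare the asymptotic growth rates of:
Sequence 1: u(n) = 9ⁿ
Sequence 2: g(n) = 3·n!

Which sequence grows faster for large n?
Comparing growth rates:
Growth-rate hierarchy: log n ≺ any polynomial ≺ any exponential cⁿ (c>1) ≺ n! ≺ nⁿ.
factorial dominates exponential base 9 asymptotically.

g(n) grows faster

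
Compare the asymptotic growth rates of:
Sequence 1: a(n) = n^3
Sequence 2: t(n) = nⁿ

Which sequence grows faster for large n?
Comparing growth rates:
Growth-rate hierarchy: log n ≺ any polynomial ≺ any exponential cⁿ (c>1) ≺ n! ≺ nⁿ.
super-exponential nⁿ dominates polynomial degree 3 asymptotically.

t(n) grows faster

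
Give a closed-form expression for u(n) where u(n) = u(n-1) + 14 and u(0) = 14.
Recurrence: u(n) = u(n-1) + 14, initial: u(0) = 14.
Each step adds 14, so u(n) = u(0) + 14n = 14n + 14.

u(n) = 14n + 14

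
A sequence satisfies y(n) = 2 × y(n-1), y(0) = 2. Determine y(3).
Computing step by step:
y(0) = 2
y(1) = 2 × 2 = 4
y(2) = 2 × 4 = 8
y(3) = 2 × 8 = 16

16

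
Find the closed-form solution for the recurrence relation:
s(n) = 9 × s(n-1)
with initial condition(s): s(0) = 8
Recurrence: s(n) = 9 × s(n-1), initial: s(0) = 8.
Each term is 9 times the previous, so this is geometric with ratio 9. After n steps: s(n) = s(0)·9ⁿ = 8·9ⁿ.

s(n) = 8·9ⁿ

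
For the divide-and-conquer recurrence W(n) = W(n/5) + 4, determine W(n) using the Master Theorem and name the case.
Master Theorem template: W(n) = a·W(n/b) + f(n).
Here: a=1, b=5, f(n)=4
Compute log_b(a) = log_5(1) = 0.
f(n) = 4 = Θ(1). Case 2: W(n) = Θ(log n).

Case 2: W(n) = Θ(log n)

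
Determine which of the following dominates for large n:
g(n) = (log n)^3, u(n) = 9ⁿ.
Comparing growth rates:
Growth-rate hierarchy: log n ≺ any polynomial ≺ any exponential cⁿ (c>1) ≺ n! ≺ nⁿ.
exponential base 9 dominates polylogarithmic (log n)^3 asymptotically.

u(n) grows faster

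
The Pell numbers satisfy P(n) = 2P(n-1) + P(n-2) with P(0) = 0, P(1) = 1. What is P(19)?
Computing the sequence terms:
0, 1, 2, 5, 12, 29, 70, 169, 408, 985, 2378, 5741, 13860, 33461, 80782, 195025, 470832, 1136689, 2744210, 6625109

6625109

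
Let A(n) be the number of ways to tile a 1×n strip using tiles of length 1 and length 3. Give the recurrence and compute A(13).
Condition on the last tile: it has length 1 (leaving a 1×(n-1) strip) or length 3 (leaving a 1×(n-3) strip), so A(n) = A(n-1) + A(n-3) (order-3 linear recurrence).
For 0 ≤ i < 3 only unit tiles fit, so A(i) = 1.
Iterating the recurrence: A(3) = 2, A(4) = 3, A(5) = 4, A(6) = 6, A(7) = 9, A(8) = 13, A(9) = 19, A(10) = 28, A(11) = 41, A(12) = 60, A(13) = 88.

A(n) = A(n-1) + A(n-3), with A(i) = 1 for 0 ≤ i < 3; A(13) = 88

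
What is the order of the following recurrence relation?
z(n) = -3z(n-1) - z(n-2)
The order is the largest lag k for which z(n-k) appears. Here the deepest term is z(n-2), so the order is 2.

Order 2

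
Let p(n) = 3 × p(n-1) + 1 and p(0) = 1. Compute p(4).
Computing step by step:
p(0) = 1
p(1) = 3 × 1 + 1 = 4
p(2) = 3 × 4 + 1 = 13
p(3) = 3 × 13 + 1 = 40
p(4) = 3 × 40 + 1 = 121

121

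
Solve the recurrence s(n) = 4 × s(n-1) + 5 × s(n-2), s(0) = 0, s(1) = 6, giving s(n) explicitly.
Recurrence: s(n) = 4 × s(n-1) + 5 × s(n-2), initial: s(0) = 0, s(1) = 6.
Characteristic equation: r² - 4r - 5 = 0, which factors as (r - 5)(r + 1) = 0, so r = 5, -1. General solution s(n) = A·5ⁿ + B·(-1)ⁿ. From s(0) = 0: A + B = 0. From s(1) = 6: 5A - 1B = 6. Solving gives A = 1, B = -1.

s(n) = 5ⁿ - (-1)ⁿ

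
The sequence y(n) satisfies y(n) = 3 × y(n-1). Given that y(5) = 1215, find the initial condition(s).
In general y(n) = 3ⁿ · y(0). At n = 5: y(0) = y(5) / 3^5 = 1215 / 243 = 5.

y(0) = 5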